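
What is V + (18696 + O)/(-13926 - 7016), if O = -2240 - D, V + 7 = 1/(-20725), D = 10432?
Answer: -1581514496/217011475 ≈ -7.2877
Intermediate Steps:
V = -145076/20725 (V = -7 + 1/(-20725) = -7 - 1/20725 = -145076/20725 ≈ -7.0000)
O = -12672 (O = -2240 - 1*10432 = -2240 - 10432 = -12672)
V + (18696 + O)/(-13926 - 7016) = -145076/20725 + (18696 - 12672)/(-13926 - 7016) = -145076/20725 + 6024/(-20942) = -145076/20725 + 6024*(-1/20942) = -145076/20725 - 3012/10471 = -1581514496/217011475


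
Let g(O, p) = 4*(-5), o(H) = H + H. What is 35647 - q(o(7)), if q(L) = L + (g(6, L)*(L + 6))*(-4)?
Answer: 34033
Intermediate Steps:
o(H) = 2*H
g(O, p) = -20
q(L) = 480 + 81*L (q(L) = L - 20*(L + 6)*(-4) = L - 20*(6 + L)*(-4) = L + (-120 - 20*L)*(-4) = L + (480 + 80*L) = 480 + 81*L)
35647 - q(o(7)) = 35647 - (480 + 81*(2*7)) = 35647 - (480 + 81*14) = 35647 - (480 + 1134) = 35647 - 1*1614 = 35647 - 1614 = 34033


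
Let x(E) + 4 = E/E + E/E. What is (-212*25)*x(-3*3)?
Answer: 10600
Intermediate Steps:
x(E) = -2 (x(E) = -4 + (E/E + E/E) = -4 + (1 + 1) = -4 + 2 = -2)
(-212*25)*x(-3*3) = -212*25*(-2) = -5300*(-2) = 10600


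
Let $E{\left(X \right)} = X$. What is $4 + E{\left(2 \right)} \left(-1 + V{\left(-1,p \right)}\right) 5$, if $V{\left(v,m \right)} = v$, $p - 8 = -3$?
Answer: $-16$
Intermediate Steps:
$p = 5$ ($p = 8 - 3 = 5$)
$4 + E{\left(2 \right)} \left(-1 + V{\left(-1,p \right)}\right) 5 = 4 + 2 \left(-1 - 1\right) 5 = 4 + 2 \left(\left(-2\right) 5\right) = 4 + 2 \left(-10\right) = 4 - 20 = -16$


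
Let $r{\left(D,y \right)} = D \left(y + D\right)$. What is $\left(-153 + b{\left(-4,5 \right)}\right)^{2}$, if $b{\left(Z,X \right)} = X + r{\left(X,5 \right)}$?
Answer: $9604$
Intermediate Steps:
$r{\left(D,y \right)} = D \left(D + y\right)$
$b{\left(Z,X \right)} = X + X \left(5 + X\right)$ ($b{\left(Z,X \right)} = X + X \left(X + 5\right) = X + X \left(5 + X\right)$)
$\left(-153 + b{\left(-4,5 \right)}\right)^{2} = \left(-153 + 5 \left(6 + 5\right)\right)^{2} = \left(-153 + 5 \cdot 11\right)^{2} = \left(-153 + 55\right)^{2} = \left(-98\right)^{2} = 9604$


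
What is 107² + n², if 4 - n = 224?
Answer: 59849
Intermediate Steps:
n = -220 (n = 4 - 1*224 = 4 - 224 = -220)
107² + n² = 107² + (-220)² = 11449 + 48400 = 59849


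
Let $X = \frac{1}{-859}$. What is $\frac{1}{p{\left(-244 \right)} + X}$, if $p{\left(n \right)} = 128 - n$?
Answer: $\frac{859}{319547} \approx 0.0026882$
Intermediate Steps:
$X = - \frac{1}{859} \approx -0.0011641$
$\frac{1}{p{\left(-244 \right)} + X} = \frac{1}{\left(128 - -244\right) - \frac{1}{859}} = \frac{1}{\left(128 + 244\right) - \frac{1}{859}} = \frac{1}{372 - \frac{1}{859}} = \frac{1}{\frac{319547}{859}} = \frac{859}{319547}$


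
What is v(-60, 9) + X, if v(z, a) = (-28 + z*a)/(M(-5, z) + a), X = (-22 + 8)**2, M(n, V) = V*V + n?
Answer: 176454/901 ≈ 195.84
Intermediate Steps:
M(n, V) = n + V**2 (M(n, V) = V**2 + n = n + V**2)
X = 196 (X = (-14)**2 = 196)
v(z, a) = (-28 + a*z)/(-5 + a + z**2) (v(z, a) = (-28 + z*a)/((-5 + z**2) + a) = (-28 + a*z)/(-5 + a + z**2))
v(-60, 9) + X = (-28 + 9*(-60))/(-5 + 9 + (-60)**2) + 196 = (-28 - 540)/(-5 + 9 + 3600) + 196 = -568/3604 + 196 = (1/3604)*(-568) + 196 = -142/901 + 196 = 176454/901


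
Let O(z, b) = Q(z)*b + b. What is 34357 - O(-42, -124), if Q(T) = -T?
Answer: 39689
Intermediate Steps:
O(z, b) = b - b*z (O(z, b) = (-z)*b + b = -b*z + b = b - b*z)
34357 - O(-42, -124) = 34357 - (-124)*(1 - 1*(-42)) = 34357 - (-124)*(1 + 42) = 34357 - (-124)*43 = 34357 - 1*(-5332) = 34357 + 5332 = 39689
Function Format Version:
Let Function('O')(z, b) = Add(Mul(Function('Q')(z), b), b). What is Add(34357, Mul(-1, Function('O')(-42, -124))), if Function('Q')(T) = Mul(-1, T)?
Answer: 39689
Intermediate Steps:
Function('O')(z, b) = Add(b, Mul(-1, b, z)) (Function('O')(z, b) = Add(Mul(Mul(-1, z), b), b) = Add(Mul(-1, b, z), b) = Add(b, Mul(-1, b, z)))
Add(34357, Mul(-1, Function('O')(-42, -124))) = Add(34357, Mul(-1, Mul(-124, Add(1, Mul(-1, -42))))) = Add(34357, Mul(-1, Mul(-124, Add(1, 42)))) = Add(34357, Mul(-1, Mul(-124, 43))) = Add(34357, Mul(-1, -5332)) = Add(34357, 5332) = 39689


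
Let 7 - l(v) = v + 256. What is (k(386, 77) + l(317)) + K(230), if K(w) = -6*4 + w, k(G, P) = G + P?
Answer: 103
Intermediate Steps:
K(w) = -24 + w
l(v) = -249 - v (l(v) = 7 - (v + 256) = 7 - (256 + v) = 7 + (-256 - v) = -249 - v)
(k(386, 77) + l(317)) + K(230) = ((386 + 77) + (-249 - 1*317)) + (-24 + 230) = (463 + (-249 - 317)) + 206 = (463 - 566) + 206 = -103 + 206 = 103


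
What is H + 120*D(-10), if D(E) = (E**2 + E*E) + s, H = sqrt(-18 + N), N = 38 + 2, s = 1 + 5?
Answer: 24720 + sqrt(22) ≈ 24725.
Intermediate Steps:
s = 6
N = 40
H = sqrt(22) (H = sqrt(-18 + 40) = sqrt(22) ≈ 4.6904)
D(E) = 6 + 2*E**2 (D(E) = (E**2 + E*E) + 6 = (E**2 + E**2) + 6 = 2*E**2 + 6 = 6 + 2*E**2)
H + 120*D(-10) = sqrt(22) + 120*(6 + 2*(-10)**2) = sqrt(22) + 120*(6 + 2*100) = sqrt(22) + 120*(6 + 200) = sqrt(22) + 120*206 = sqrt(22) + 24720 = 24720 + sqrt(22)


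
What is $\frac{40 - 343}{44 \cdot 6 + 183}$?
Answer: $- \frac{101}{149} \approx -0.67785$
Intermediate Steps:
$\frac{40 - 343}{44 \cdot 6 + 183} = - \frac{303}{264 + 183} = - \frac{303}{447} = \left(-303\right) \frac{1}{447} = - \frac{101}{149}$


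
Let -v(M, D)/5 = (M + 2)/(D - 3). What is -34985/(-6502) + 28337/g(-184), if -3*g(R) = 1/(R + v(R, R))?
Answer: 19521731616191/1215874 ≈ 1.6056e+7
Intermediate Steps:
v(M, D) = -5*(2 + M)/(-3 + D) (v(M, D) = -5*(M + 2)/(D - 3) = -5*(2 + M)/(-3 + D))
g(R) = -1/(3*(R + 5*(-2 - R)/(-3 + R)))
-34985/(-6502) + 28337/g(-184) = -34985/(-6502) + 28337/(((3 - 1*(-184))/(3*(-10 + (-184)**2 - 8*(-184))))) = -34985*(-1/6502) + 28337/(((3 + 184)/(3*(-10 + 33856 + 1472)))) = 34985/6502 + 28337/(((1/3)*187/35318)) = 34985/6502 + 28337/(((1/3)*(1/35318)*187)) = 34985/6502 + 28337/(187/105954) = 34985/6502 + 28337*(105954/187) = 34985/6502 + 3002418498/187 = 19521731616191/1215874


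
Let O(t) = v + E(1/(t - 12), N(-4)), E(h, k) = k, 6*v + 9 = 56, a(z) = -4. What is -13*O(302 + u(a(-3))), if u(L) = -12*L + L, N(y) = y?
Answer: -299/6 ≈ -49.833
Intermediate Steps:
u(L) = -11*L
v = 47/6 (v = -3/2 + (1/6)*56 = -3/2 + 28/3 = 47/6 ≈ 7.8333)
O(t) = 23/6 (O(t) = 47/6 - 4 = 23/6)
-13*O(302 + u(a(-3))) = -13*23/6 = -299/6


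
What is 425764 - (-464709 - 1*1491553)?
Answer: 2382026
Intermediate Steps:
425764 - (-464709 - 1*1491553) = 425764 - (-464709 - 1491553) = 425764 - 1*(-1956262) = 425764 + 1956262 = 2382026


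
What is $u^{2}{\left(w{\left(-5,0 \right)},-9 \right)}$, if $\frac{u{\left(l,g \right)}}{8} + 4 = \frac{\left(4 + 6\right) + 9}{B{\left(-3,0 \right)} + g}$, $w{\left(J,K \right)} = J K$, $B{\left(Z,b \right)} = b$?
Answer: $\frac{193600}{81} \approx 2390.1$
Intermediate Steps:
$u{\left(l,g \right)} = -32 + \frac{152}{g}$ ($u{\left(l,g \right)} = -32 + 8 \frac{\left(4 + 6\right) + 9}{0 + g} = -32 + 8 \frac{10 + 9}{g} = -32 + 8 \frac{19}{g} = -32 + \frac{152}{g}$)
$u^{2}{\left(w{\left(-5,0 \right)},-9 \right)} = \left(-32 + \frac{152}{-9}\right)^{2} = \left(-32 + 152 \left(- \frac{1}{9}\right)\right)^{2} = \left(-32 - \frac{152}{9}\right)^{2} = \left(- \frac{440}{9}\right)^{2} = \frac{193600}{81}$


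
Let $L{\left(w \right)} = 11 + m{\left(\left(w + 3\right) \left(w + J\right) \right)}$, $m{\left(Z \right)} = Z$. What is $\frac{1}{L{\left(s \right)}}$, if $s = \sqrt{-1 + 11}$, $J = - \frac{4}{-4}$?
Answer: $\frac{3}{52} - \frac{\sqrt{10}}{104} \approx 0.027286$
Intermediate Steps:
$J = 1$ ($J = \left(-4\right) \left(- \frac{1}{4}\right) = 1$)
$s = \sqrt{10} \approx 3.1623$
$L{\left(w \right)} = 11 + \left(1 + w\right) \left(3 + w\right)$ ($L{\left(w \right)} = 11 + \left(w + 3\right) \left(w + 1\right) = 11 + \left(3 + w\right) \left(1 + w\right) = 11 + \left(1 + w\right) \left(3 + w\right)$)
$\frac{1}{L{\left(s \right)}} = \frac{1}{14 + \left(\sqrt{10}\right)^{2} + 4 \sqrt{10}} = \frac{1}{14 + 10 + 4 \sqrt{10}} = \frac{1}{24 + 4 \sqrt{10}}$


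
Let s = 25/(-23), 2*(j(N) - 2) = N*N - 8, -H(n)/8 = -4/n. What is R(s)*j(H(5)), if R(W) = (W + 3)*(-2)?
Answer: -40656/575 ≈ -70.706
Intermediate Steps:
H(n) = 32/n (H(n) = -(-32)/n = 32/n)
j(N) = -2 + N**2/2 (j(N) = 2 + (N*N - 8)/2 = 2 + (N**2 - 8)/2 = 2 + (-8 + N**2)/2 = 2 + (-4 + N**2/2) = -2 + N**2/2)
s = -25/23 (s = 25*(-1/23) = -25/23 ≈ -1.0870)
R(W) = -6 - 2*W (R(W) = (3 + W)*(-2) = -6 - 2*W)
R(s)*j(H(5)) = (-6 - 2*(-25/23))*(-2 + (32/5)**2/2) = (-6 + 50/23)*(-2 + (32*(1/5))**2/2) = -88*(-2 + (32/5)**2/2)/23 = -88*(-2 + (1/2)*(1024/25))/23 = -88*(-2 + 512/25)/23 = -88/23*462/25 = -40656/575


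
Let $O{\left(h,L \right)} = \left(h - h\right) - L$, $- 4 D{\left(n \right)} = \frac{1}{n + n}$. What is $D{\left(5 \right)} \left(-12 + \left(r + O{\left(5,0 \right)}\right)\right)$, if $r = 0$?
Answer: $\frac{3}{10} \approx 0.3$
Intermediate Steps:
$D{\left(n \right)} = - \frac{1}{8 n}$ ($D{\left(n \right)} = - \frac{1}{4 \left(n + n\right)} = - \frac{1}{4 \cdot 2 n} = - \frac{\frac{1}{2} \frac{1}{n}}{4} = - \frac{1}{8 n}$)
$O{\left(h,L \right)} = - L$ ($O{\left(h,L \right)} = 0 - L = - L$)
$D{\left(5 \right)} \left(-12 + \left(r + O{\left(5,0 \right)}\right)\right) = - \frac{1}{8 \cdot 5} \left(-12 + \left(0 - 0\right)\right) = \left(- \frac{1}{8}\right) \frac{1}{5} \left(-12 + \left(0 + 0\right)\right) = - \frac{-12 + 0}{40} = \left(- \frac{1}{40}\right) \left(-12\right) = \frac{3}{10}$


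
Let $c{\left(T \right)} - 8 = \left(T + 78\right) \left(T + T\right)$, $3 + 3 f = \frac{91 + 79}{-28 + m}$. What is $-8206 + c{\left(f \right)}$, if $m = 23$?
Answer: $- \frac{88360}{9} \approx -9817.8$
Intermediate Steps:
$f = - \frac{37}{3}$ ($f = -1 + \frac{\left(91 + 79\right) \frac{1}{-28 + 23}}{3} = -1 + \frac{170 \frac{1}{-5}}{3} = -1 + \frac{170 \left(- \frac{1}{5}\right)}{3} = -1 + \frac{1}{3} \left(-34\right) = -1 - \frac{34}{3} = - \frac{37}{3} \approx -12.333$)
$c{\left(T \right)} = 8 + 2 T \left(78 + T\right)$ ($c{\left(T \right)} = 8 + \left(T + 78\right) \left(T + T\right) = 8 + \left(78 + T\right) 2 T = 8 + 2 T \left(78 + T\right)$)
$-8206 + c{\left(f \right)} = -8206 + \left(8 + 2 \left(- \frac{37}{3}\right)^{2} + 156 \left(- \frac{37}{3}\right)\right) = -8206 + \left(8 + 2 \cdot \frac{1369}{9} - 1924\right) = -8206 + \left(8 + \frac{2738}{9} - 1924\right) = -8206 - \frac{14506}{9} = - \frac{88360}{9}$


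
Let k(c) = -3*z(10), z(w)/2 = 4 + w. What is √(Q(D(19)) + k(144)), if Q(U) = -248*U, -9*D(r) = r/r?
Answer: 2*I*√127/3 ≈ 7.513*I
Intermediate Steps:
z(w) = 8 + 2*w (z(w) = 2*(4 + w) = 8 + 2*w)
D(r) = -⅑ (D(r) = -r/(9*r) = -⅑*1 = -⅑)
k(c) = -84 (k(c) = -3*(8 + 2*10) = -3*(8 + 20) = -3*28 = -84)
√(Q(D(19)) + k(144)) = √(-248*(-⅑) - 84) = √(248/9 - 84) = √(-508/9) = 2*I*√127/3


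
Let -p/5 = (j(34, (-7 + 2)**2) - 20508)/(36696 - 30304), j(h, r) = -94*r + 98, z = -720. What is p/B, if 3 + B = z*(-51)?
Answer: 14225/29336883 ≈ 0.00048488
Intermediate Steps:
j(h, r) = 98 - 94*r
p = 14225/799 (p = -5*((98 - 94*(-7 + 2)**2) - 20508)/(36696 - 30304) = -5*((98 - 94*(-5)**2) - 20508)/6392 = -5*((98 - 94*25) - 20508)/6392 = -5*((98 - 2350) - 20508)/6392 = -5*(-2252 - 20508)/6392 = -(-113800)/6392 = -5*(-2845/799) = 14225/799 ≈ 17.803)
B = 36717 (B = -3 - 720*(-51) = -3 + 36720 = 36717)
p/B = (14225/799)/36717 = (14225/799)*(1/36717) = 14225/29336883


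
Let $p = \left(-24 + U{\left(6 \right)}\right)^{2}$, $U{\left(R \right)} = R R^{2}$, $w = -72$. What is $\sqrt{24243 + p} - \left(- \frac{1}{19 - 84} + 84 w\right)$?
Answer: $\frac{393119}{65} + \sqrt{61107} \approx 6295.2$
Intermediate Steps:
$U{\left(R \right)} = R^{3}$
$p = 36864$ ($p = \left(-24 + 6^{3}\right)^{2} = \left(-24 + 216\right)^{2} = 192^{2} = 36864$)
$\sqrt{24243 + p} - \left(- \frac{1}{19 - 84} + 84 w\right) = \sqrt{24243 + 36864} + \left(\frac{1}{19 - 84} - -6048\right) = \sqrt{61107} + \left(\frac{1}{-65} + 6048\right) = \sqrt{61107} + \left(- \frac{1}{65} + 6048\right) = \sqrt{61107} + \frac{393119}{65} = \frac{393119}{65} + \sqrt{61107}$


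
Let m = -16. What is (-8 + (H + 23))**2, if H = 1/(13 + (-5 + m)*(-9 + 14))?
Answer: 1901641/8464 ≈ 224.67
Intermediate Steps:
H = -1/92 (H = 1/(13 + (-5 - 16)*(-9 + 14)) = 1/(13 - 21*5) = 1/(13 - 105) = 1/(-92) = -1/92 ≈ -0.010870)
(-8 + (H + 23))**2 = (-8 + (-1/92 + 23))**2 = (-8 + 2115/92)**2 = (1379/92)**2 = 1901641/8464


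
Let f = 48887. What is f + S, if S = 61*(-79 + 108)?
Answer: 50656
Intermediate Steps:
S = 1769 (S = 61*29 = 1769)
f + S = 48887 + 1769 = 50656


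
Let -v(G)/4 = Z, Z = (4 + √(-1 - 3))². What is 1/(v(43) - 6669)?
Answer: -6717/45122185 + 64*I/45122185 ≈ -0.00014886 + 1.4184e-6*I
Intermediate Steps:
Z = (4 + 2*I)² (Z = (4 + √(-4))² = (4 + 2*I)² ≈ 12.0 + 16.0*I)
v(G) = -48 - 64*I (v(G) = -4*(12 + 16*I) = -48 - 64*I)
1/(v(43) - 6669) = 1/((-48 - 64*I) - 6669) = 1/(-6717 - 64*I) = (-6717 + 64*I)/45122185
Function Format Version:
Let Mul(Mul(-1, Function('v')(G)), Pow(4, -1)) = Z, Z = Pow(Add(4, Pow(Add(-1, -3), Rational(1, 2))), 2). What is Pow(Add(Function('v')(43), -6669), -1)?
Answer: Add(Rational(-6717, 45122185), Mul(Rational(64, 45122185), I)) ≈ Add(-0.00014886, Mul(1.4184e-6, I))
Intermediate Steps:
Z = Pow(Add(4, Mul(2, I)), 2) (Z = Pow(Add(4, Pow(-4, Rational(1, 2))), 2) = Pow(Add(4, Mul(2, I)), 2) ≈ Add(12.000, Mul(16.000, I)))
Function('v')(G) = Add(-48, Mul(-64, I)) (Function('v')(G) = Mul(-4, Add(12, Mul(16, I))) = Add(-48, Mul(-64, I)))
Pow(Add(Function('v')(43), -6669), -1) = Pow(Add(Add(-48, Mul(-64, I)), -6669), -1) = Pow(Add(-6717, Mul(-64, I)), -1) = Mul(Rational(1, 45122185), Add(-6717, Mul(64, I)))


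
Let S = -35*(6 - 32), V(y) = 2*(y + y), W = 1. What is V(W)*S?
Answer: 3640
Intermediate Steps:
V(y) = 4*y (V(y) = 2*(2*y) = 4*y)
S = 910 (S = -35*(-26) = 910)
V(W)*S = (4*1)*910 = 4*910 = 3640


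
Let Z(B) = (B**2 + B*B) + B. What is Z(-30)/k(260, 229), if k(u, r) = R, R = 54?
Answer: 295/9 ≈ 32.778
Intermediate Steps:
k(u, r) = 54
Z(B) = B + 2*B**2 (Z(B) = (B**2 + B**2) + B = 2*B**2 + B = B + 2*B**2)
Z(-30)/k(260, 229) = -30*(1 + 2*(-30))/54 = -30*(1 - 60)*(1/54) = -30*(-59)*(1/54) = 1770*(1/54) = 295/9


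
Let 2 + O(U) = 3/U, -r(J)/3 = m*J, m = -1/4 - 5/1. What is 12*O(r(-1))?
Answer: -184/7 ≈ -26.286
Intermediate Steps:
m = -21/4 (m = -1*¼ - 5*1 = -¼ - 5 = -21/4 ≈ -5.2500)
r(J) = 63*J/4 (r(J) = -(-63)*J/4 = 63*J/4)
O(U) = -2 + 3/U
12*O(r(-1)) = 12*(-2 + 3/(((63/4)*(-1)))) = 12*(-2 + 3/(-63/4)) = 12*(-2 + 3*(-4/63)) = 12*(-2 - 4/21) = 12*(-46/21) = -184/7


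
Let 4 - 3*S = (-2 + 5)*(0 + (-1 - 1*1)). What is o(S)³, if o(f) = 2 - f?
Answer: -64/27 ≈ -2.3704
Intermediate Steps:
S = 10/3 (S = 4/3 - (-2 + 5)*(0 + (-1 - 1*1))/3 = 4/3 - (0 + (-1 - 1)) = 4/3 - (0 - 2) = 4/3 - (-2) = 4/3 - ⅓*(-6) = 4/3 + 2 = 10/3 ≈ 3.3333)
o(S)³ = (2 - 1*10/3)³ = (2 - 10/3)³ = (-4/3)³ = -64/27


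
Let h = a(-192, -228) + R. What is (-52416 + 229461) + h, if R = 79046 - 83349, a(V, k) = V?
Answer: 172550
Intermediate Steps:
R = -4303
h = -4495 (h = -192 - 4303 = -4495)
(-52416 + 229461) + h = (-52416 + 229461) - 4495 = 177045 - 4495 = 172550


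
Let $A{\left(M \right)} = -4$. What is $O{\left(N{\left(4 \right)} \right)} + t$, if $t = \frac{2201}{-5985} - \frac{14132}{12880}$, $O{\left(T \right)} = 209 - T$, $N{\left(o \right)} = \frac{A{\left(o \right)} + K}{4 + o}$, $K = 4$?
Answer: $\frac{22854589}{110124} \approx 207.54$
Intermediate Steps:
$N{\left(o \right)} = 0$ ($N{\left(o \right)} = \frac{-4 + 4}{4 + o} = \frac{0}{4 + o} = 0$)
$t = - \frac{161327}{110124}$ ($t = 2201 \left(- \frac{1}{5985}\right) - \frac{3533}{3220} = - \frac{2201}{5985} - \frac{3533}{3220} = - \frac{161327}{110124} \approx -1.465$)
$O{\left(N{\left(4 \right)} \right)} + t = \left(209 - 0\right) - \frac{161327}{110124} = \left(209 + 0\right) - \frac{161327}{110124} = 209 - \frac{161327}{110124} = \frac{22854589}{110124}$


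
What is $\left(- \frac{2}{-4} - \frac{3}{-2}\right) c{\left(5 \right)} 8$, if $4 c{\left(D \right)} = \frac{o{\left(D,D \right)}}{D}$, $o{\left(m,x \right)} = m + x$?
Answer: $8$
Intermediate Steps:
$c{\left(D \right)} = \frac{1}{2}$ ($c{\left(D \right)} = \frac{\left(D + D\right) \frac{1}{D}}{4} = \frac{2 D \frac{1}{D}}{4} = \frac{1}{4} \cdot 2 = \frac{1}{2}$)
$\left(- \frac{2}{-4} - \frac{3}{-2}\right) c{\left(5 \right)} 8 = \left(- \frac{2}{-4} - \frac{3}{-2}\right) \frac{1}{2} \cdot 8 = \left(\left(-2\right) \left(- \frac{1}{4}\right) - - \frac{3}{2}\right) \frac{1}{2} \cdot 8 = \left(\frac{1}{2} + \frac{3}{2}\right) \frac{1}{2} \cdot 8 = 2 \cdot \frac{1}{2} \cdot 8 = 1 \cdot 8 = 8$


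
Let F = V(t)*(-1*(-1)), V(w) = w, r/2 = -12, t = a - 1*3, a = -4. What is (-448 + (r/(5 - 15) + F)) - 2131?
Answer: -12918/5 ≈ -2583.6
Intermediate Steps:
t = -7 (t = -4 - 1*3 = -4 - 3 = -7)
r = -24 (r = 2*(-12) = -24)
F = -7 (F = -(-7)*(-1) = -7*1 = -7)
(-448 + (r/(5 - 15) + F)) - 2131 = (-448 + (-24/(5 - 15) - 7)) - 2131 = (-448 + (-24/(-10) - 7)) - 2131 = (-448 + (-⅒*(-24) - 7)) - 2131 = (-448 + (12/5 - 7)) - 2131 = (-448 - 23/5) - 2131 = -2263/5 - 2131 = -12918/5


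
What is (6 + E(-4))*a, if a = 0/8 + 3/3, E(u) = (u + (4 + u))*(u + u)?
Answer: 38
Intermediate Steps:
E(u) = 2*u*(4 + 2*u) (E(u) = (4 + 2*u)*(2*u) = 2*u*(4 + 2*u))
a = 1 (a = 0*(⅛) + 3*(⅓) = 0 + 1 = 1)
(6 + E(-4))*a = (6 + 4*(-4)*(2 - 4))*1 = (6 + 4*(-4)*(-2))*1 = (6 + 32)*1 = 38*1 = 38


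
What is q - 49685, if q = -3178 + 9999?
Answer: -42864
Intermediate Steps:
q = 6821
q - 49685 = 6821 - 49685 = -42864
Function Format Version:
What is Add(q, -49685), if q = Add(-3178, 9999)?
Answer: -42864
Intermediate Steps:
q = 6821
Add(q, -49685) = Add(6821, -49685) = -42864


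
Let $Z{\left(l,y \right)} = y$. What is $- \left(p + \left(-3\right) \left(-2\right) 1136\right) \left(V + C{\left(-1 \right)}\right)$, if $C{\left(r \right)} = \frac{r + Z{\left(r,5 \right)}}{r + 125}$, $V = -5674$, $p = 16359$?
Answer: $\frac{4076320275}{31} \approx 1.3149 \cdot 10^{8}$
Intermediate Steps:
$C{\left(r \right)} = \frac{5 + r}{125 + r}$ ($C{\left(r \right)} = \frac{r + 5}{r + 125} = \frac{5 + r}{125 + r}$)
$- \left(p + \left(-3\right) \left(-2\right) 1136\right) \left(V + C{\left(-1 \right)}\right) = - \left(16359 + \left(-3\right) \left(-2\right) 1136\right) \left(-5674 + \frac{5 - 1}{125 - 1}\right) = - \left(16359 + 6 \cdot 1136\right) \left(-5674 + \frac{1}{124} \cdot 4\right) = - \left(16359 + 6816\right) \left(-5674 + \frac{1}{124} \cdot 4\right) = - 23175 \left(-5674 + \frac{1}{31}\right) = - \frac{23175 \left(-175893\right)}{31} = \left(-1\right) \left(- \frac{4076320275}{31}\right) = \frac{4076320275}{31}$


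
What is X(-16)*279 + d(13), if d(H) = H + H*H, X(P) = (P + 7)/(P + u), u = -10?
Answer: 7243/26 ≈ 278.58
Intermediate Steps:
X(P) = (7 + P)/(-10 + P) (X(P) = (P + 7)/(P - 10) = (7 + P)/(-10 + P))
d(H) = H + H**2
X(-16)*279 + d(13) = ((7 - 16)/(-10 - 16))*279 + 13*(1 + 13) = (-9/(-26))*279 + 13*14 = -1/26*(-9)*279 + 182 = (9/26)*279 + 182 = 2511/26 + 182 = 7243/26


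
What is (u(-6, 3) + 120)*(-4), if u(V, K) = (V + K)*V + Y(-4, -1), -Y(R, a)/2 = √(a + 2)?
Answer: -544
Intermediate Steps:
Y(R, a) = -2*√(2 + a) (Y(R, a) = -2*√(a + 2) = -2*√(2 + a))
u(V, K) = -2 + V*(K + V) (u(V, K) = (V + K)*V - 2*√(2 - 1) = (K + V)*V - 2*√1 = V*(K + V) - 2*1 = V*(K + V) - 2 = -2 + V*(K + V))
(u(-6, 3) + 120)*(-4) = ((-2 + (-6)² + 3*(-6)) + 120)*(-4) = ((-2 + 36 - 18) + 120)*(-4) = (16 + 120)*(-4) = 136*(-4) = -544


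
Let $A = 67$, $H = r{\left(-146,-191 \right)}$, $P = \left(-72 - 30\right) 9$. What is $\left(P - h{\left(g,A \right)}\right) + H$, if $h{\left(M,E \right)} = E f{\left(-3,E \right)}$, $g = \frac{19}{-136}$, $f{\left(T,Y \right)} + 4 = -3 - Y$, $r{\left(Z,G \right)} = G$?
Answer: $3849$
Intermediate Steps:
$f{\left(T,Y \right)} = -7 - Y$ ($f{\left(T,Y \right)} = -4 - \left(3 + Y\right) = -7 - Y$)
$P = -918$ ($P = \left(-102\right) 9 = -918$)
$H = -191$
$g = - \frac{19}{136}$ ($g = 19 \left(- \frac{1}{136}\right) = - \frac{19}{136} \approx -0.13971$)
$h{\left(M,E \right)} = E \left(-7 - E\right)$
$\left(P - h{\left(g,A \right)}\right) + H = \left(-918 - \left(-1\right) 67 \left(7 + 67\right)\right) - 191 = \left(-918 - \left(-1\right) 67 \cdot 74\right) - 191 = \left(-918 - -4958\right) - 191 = \left(-918 + 4958\right) - 191 = 4040 - 191 = 3849$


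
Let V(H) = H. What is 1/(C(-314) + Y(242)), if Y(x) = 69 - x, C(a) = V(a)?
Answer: -1/487 ≈ -0.0020534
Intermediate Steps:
C(a) = a
1/(C(-314) + Y(242)) = 1/(-314 + (69 - 1*242)) = 1/(-314 + (69 - 242)) = 1/(-314 - 173) = 1/(-487) = -1/487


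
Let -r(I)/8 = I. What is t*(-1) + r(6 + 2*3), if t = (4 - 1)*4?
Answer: -108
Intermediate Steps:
t = 12 (t = 3*4 = 12)
r(I) = -8*I
t*(-1) + r(6 + 2*3) = 12*(-1) - 8*(6 + 2*3) = -12 - 8*(6 + 6) = -12 - 8*12 = -12 - 96 = -108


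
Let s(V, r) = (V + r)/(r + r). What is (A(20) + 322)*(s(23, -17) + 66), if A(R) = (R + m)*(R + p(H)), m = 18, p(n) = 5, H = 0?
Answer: 1423368/17 ≈ 83728.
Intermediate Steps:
s(V, r) = (V + r)/(2*r) (s(V, r) = (V + r)/((2*r)) = (V + r)*(1/(2*r)) = (V + r)/(2*r))
A(R) = (5 + R)*(18 + R) (A(R) = (R + 18)*(R + 5) = (18 + R)*(5 + R) = (5 + R)*(18 + R))
(A(20) + 322)*(s(23, -17) + 66) = ((90 + 20**2 + 23*20) + 322)*((1/2)*(23 - 17)/(-17) + 66) = ((90 + 400 + 460) + 322)*((1/2)*(-1/17)*6 + 66) = (950 + 322)*(-3/17 + 66) = 1272*(1119/17) = 1423368/17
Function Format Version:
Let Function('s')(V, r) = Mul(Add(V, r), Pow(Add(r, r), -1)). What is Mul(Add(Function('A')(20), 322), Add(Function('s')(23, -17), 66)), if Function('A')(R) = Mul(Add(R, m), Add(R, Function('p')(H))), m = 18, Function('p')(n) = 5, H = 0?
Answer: Rational(1423368, 17) ≈ 83728.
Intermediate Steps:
Function('s')(V, r) = Mul(Rational(1, 2), Pow(r, -1), Add(V, r)) (Function('s')(V, r) = Mul(Add(V, r), Pow(Mul(2, r), -1)) = Mul(Add(V, r), Mul(Rational(1, 2), Pow(r, -1))) = Mul(Rational(1, 2), Pow(r, -1), Add(V, r)))
Function('A')(R) = Mul(Add(5, R), Add(18, R)) (Function('A')(R) = Mul(Add(R, 18), Add(R, 5)) = Mul(Add(18, R), Add(5, R)) = Mul(Add(5, R), Add(18, R)))
Mul(Add(Function('A')(20), 322), Add(Function('s')(23, -17), 66)) = Mul(Add(Add(90, Pow(20, 2), Mul(23, 20)), 322), Add(Mul(Rational(1, 2), Pow(-17, -1), Add(23, -17)), 66)) = Mul(Add(Add(90, 400, 460), 322), Add(Mul(Rational(1, 2), Rational(-1, 17), 6), 66)) = Mul(Add(950, 322), Add(Rational(-3, 17), 66)) = Mul(1272, Rational(1119, 17)) = Rational(1423368, 17)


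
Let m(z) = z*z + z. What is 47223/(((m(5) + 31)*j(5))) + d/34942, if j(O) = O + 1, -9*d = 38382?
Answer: 824252599/6394386 ≈ 128.90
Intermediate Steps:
d = -12794/3 (d = -⅑*38382 = -12794/3 ≈ -4264.7)
j(O) = 1 + O
m(z) = z + z² (m(z) = z² + z = z + z²)
47223/(((m(5) + 31)*j(5))) + d/34942 = 47223/(((5*(1 + 5) + 31)*(1 + 5))) - 12794/3/34942 = 47223/(((5*6 + 31)*6)) - 12794/3*1/34942 = 47223/(((30 + 31)*6)) - 6397/52413 = 47223/((61*6)) - 6397/52413 = 47223/366 - 6397/52413 = 47223*(1/366) - 6397/52413 = 15741/122 - 6397/52413 = 824252599/6394386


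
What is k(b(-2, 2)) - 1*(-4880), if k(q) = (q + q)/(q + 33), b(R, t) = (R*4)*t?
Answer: 82928/17 ≈ 4878.1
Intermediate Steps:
b(R, t) = 4*R*t (b(R, t) = (4*R)*t = 4*R*t)
k(q) = 2*q/(33 + q) (k(q) = (2*q)/(33 + q) = 2*q/(33 + q))
k(b(-2, 2)) - 1*(-4880) = 2*(4*(-2)*2)/(33 + 4*(-2)*2) - 1*(-4880) = 2*(-16)/(33 - 16) + 4880 = 2*(-16)/17 + 4880 = 2*(-16)*(1/17) + 4880 = -32/17 + 4880 = 82928/17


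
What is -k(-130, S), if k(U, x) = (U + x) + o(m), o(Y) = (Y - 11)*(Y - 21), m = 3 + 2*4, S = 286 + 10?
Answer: -166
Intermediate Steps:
S = 296
m = 11 (m = 3 + 8 = 11)
o(Y) = (-21 + Y)*(-11 + Y) (o(Y) = (-11 + Y)*(-21 + Y) = (-21 + Y)*(-11 + Y))
k(U, x) = U + x (k(U, x) = (U + x) + (231 + 11² - 32*11) = (U + x) + (231 + 121 - 352) = (U + x) + 0 = U + x)
-k(-130, S) = -(-130 + 296) = -1*166 = -166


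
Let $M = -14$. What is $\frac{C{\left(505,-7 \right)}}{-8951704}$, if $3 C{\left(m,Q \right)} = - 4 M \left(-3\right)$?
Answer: $\frac{7}{1118963} \approx 6.2558 \cdot 10^{-6}$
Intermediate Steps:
$C{\left(m,Q \right)} = -56$ ($C{\left(m,Q \right)} = \frac{\left(-4\right) \left(-14\right) \left(-3\right)}{3} = \frac{56 \left(-3\right)}{3} = \frac{1}{3} \left(-168\right) = -56$)
$\frac{C{\left(505,-7 \right)}}{-8951704} = - \frac{56}{-8951704} = \left(-56\right) \left(- \frac{1}{8951704}\right) = \frac{7}{1118963}$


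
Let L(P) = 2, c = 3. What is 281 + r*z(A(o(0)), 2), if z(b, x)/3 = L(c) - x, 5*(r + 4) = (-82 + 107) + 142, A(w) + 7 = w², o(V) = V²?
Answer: 281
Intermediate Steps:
A(w) = -7 + w²
r = 147/5 (r = -4 + ((-82 + 107) + 142)/5 = -4 + (25 + 142)/5 = -4 + (⅕)*167 = -4 + 167/5 = 147/5 ≈ 29.400)
z(b, x) = 6 - 3*x (z(b, x) = 3*(2 - x) = 6 - 3*x)
281 + r*z(A(o(0)), 2) = 281 + 147*(6 - 3*2)/5 = 281 + 147*(6 - 6)/5 = 281 + (147/5)*0 = 281 + 0 = 281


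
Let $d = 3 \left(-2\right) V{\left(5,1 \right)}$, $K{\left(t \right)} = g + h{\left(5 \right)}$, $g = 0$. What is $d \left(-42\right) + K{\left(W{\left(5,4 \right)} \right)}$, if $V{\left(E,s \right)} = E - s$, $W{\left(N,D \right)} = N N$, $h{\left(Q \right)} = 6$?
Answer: $1014$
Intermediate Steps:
$W{\left(N,D \right)} = N^{2}$
$K{\left(t \right)} = 6$ ($K{\left(t \right)} = 0 + 6 = 6$)
$d = -24$ ($d = 3 \left(-2\right) \left(5 - 1\right) = - 6 \left(5 - 1\right) = \left(-6\right) 4 = -24$)
$d \left(-42\right) + K{\left(W{\left(5,4 \right)} \right)} = \left(-24\right) \left(-42\right) + 6 = 1008 + 6 = 1014$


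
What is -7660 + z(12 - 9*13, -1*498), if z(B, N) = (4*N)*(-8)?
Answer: 8276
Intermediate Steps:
z(B, N) = -32*N
-7660 + z(12 - 9*13, -1*498) = -7660 - (-32)*498 = -7660 - 32*(-498) = -7660 + 15936 = 8276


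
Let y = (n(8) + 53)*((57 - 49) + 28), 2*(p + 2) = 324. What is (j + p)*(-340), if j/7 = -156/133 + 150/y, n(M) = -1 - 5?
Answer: -138824210/2679 ≈ -51819.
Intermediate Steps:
p = 160 (p = -2 + (½)*324 = -2 + 162 = 160)
n(M) = -6
y = 1692 (y = (-6 + 53)*((57 - 49) + 28) = 47*(8 + 28) = 47*36 = 1692)
j = -40667/5358 (j = 7*(-156/133 + 150/1692) = 7*(-156*1/133 + 150*(1/1692)) = 7*(-156/133 + 25/282) = 7*(-40667/37506) = -40667/5358 ≈ -7.5900)
(j + p)*(-340) = (-40667/5358 + 160)*(-340) = (816613/5358)*(-340) = -138824210/2679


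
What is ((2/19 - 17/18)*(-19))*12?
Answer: 574/3 ≈ 191.33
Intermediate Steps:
((2/19 - 17/18)*(-19))*12 = -287/342*(-19)*12 = (287/18)*12 = 574/3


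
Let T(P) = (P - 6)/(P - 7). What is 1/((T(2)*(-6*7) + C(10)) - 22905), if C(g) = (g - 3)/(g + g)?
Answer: -4/91753 ≈ -4.3595e-5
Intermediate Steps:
T(P) = (-6 + P)/(-7 + P)
C(g) = (-3 + g)/(2*g) (C(g) = (-3 + g)/((2*g)) = (-3 + g)*(1/(2*g)) = (-3 + g)/(2*g))
1/((T(2)*(-6*7) + C(10)) - 22905) = 1/((((-6 + 2)/(-7 + 2))*(-6*7) + (½)*(-3 + 10)/10) - 22905) = 1/(((-4/(-5))*(-42) + (½)*(⅒)*7) - 22905) = 1/((-⅕*(-4)*(-42) + 7/20) - 22905) = 1/(((⅘)*(-42) + 7/20) - 22905) = 1/((-168/5 + 7/20) - 22905) = 1/(-133/4 - 22905) = 1/(-91753/4) = -4/91753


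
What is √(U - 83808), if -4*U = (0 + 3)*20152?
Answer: I*√98922 ≈ 314.52*I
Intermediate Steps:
U = -15114 (U = -(0 + 3)*20152/4 = -3*20152/4 = -¼*60456 = -15114)
√(U - 83808) = √(-15114 - 83808) = √(-98922) = I*√98922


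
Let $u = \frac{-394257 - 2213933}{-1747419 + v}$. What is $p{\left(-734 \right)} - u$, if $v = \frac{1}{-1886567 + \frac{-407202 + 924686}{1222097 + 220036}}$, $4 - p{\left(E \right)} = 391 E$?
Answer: $\frac{62019527047484391775399}{216098542830366843} \approx 2.87 \cdot 10^{5}$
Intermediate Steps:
$p{\left(E \right)} = 4 - 391 E$
$v = - \frac{131103}{247334546357}$ ($v = \frac{1}{-1886567 + \frac{517484}{1442133}} = \frac{1}{-1886567 + 517484 \cdot \frac{1}{1442133}} = \frac{1}{-1886567 + \frac{47044}{131103}} = \frac{1}{- \frac{247334546357}{131103}} = - \frac{131103}{247334546357} \approx -5.3006 \cdot 10^{-7}$)
$u = \frac{322547745231431915}{216098542830366843}$ ($u = \frac{-394257 - 2213933}{-1747419 - \frac{131103}{247334546357}} = - \frac{2608190}{- \frac{432197085660733686}{247334546357}} = \left(-2608190\right) \left(- \frac{247334546357}{432197085660733686}\right) = \frac{322547745231431915}{216098542830366843} \approx 1.4926$)
$p{\left(-734 \right)} - u = \left(4 - -286994\right) - \frac{322547745231431915}{216098542830366843} = \left(4 + 286994\right) - \frac{322547745231431915}{216098542830366843} = 286998 - \frac{322547745231431915}{216098542830366843} = \frac{62019527047484391775399}{216098542830366843}$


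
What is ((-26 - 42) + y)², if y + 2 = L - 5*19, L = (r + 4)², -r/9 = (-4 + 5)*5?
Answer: 2298256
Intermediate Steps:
r = -45 (r = -9*(-4 + 5)*5 = -9*5 = -45)
L = 1681 (L = (-45 + 4)² = (-41)² = 1681)
y = 1584 (y = -2 + (1681 - 5*19) = -2 + (1681 - 1*95) = -2 + (1681 - 95) = -2 + 1586 = 1584)
((-26 - 42) + y)² = ((-26 - 42) + 1584)² = (-68 + 1584)² = 1516² = 2298256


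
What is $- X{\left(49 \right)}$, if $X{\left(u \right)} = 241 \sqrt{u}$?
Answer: $-1687$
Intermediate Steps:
$- X{\left(49 \right)} = - 241 \sqrt{49} = - 241 \cdot 7 = \left(-1\right) 1687 = -1687$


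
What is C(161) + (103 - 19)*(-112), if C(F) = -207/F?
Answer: -65865/7 ≈ -9409.3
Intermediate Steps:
C(161) + (103 - 19)*(-112) = -207/161 + (103 - 19)*(-112) = -207*1/161 + 84*(-112) = -9/7 - 9408 = -65865/7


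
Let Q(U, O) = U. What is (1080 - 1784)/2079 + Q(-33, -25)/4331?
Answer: -283421/818559 ≈ -0.34624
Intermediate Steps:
(1080 - 1784)/2079 + Q(-33, -25)/4331 = (1080 - 1784)/2079 - 33/4331 = -704*1/2079 - 33*1/4331 = -64/189 - 33/4331 = -283421/818559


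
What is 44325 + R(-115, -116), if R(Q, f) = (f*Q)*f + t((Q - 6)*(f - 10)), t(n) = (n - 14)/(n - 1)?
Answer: -22914972943/15245 ≈ -1.5031e+6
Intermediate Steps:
t(n) = (-14 + n)/(-1 + n)
R(Q, f) = Q*f² + (-14 + (-10 + f)*(-6 + Q))/(-1 + (-10 + f)*(-6 + Q)) (R(Q, f) = (f*Q)*f + (-14 + (Q - 6)*(f - 10))/(-1 + (Q - 6)*(f - 10)) = (Q*f)*f + (-14 + (-6 + Q)*(-10 + f))/(-1 + (-6 + Q)*(-10 + f)) = Q*f² + (-14 + (-10 + f)*(-6 + Q))/(-1 + (-10 + f)*(-6 + Q)))
44325 + R(-115, -116) = 44325 + (46 - 10*(-115) - 6*(-116) - 115*(-116) - 115*(-116)²*(59 - 10*(-115) - 6*(-116) - 115*(-116)))/(59 - 10*(-115) - 6*(-116) - 115*(-116)) = 44325 + (46 + 1150 + 696 + 13340 - 115*13456*(59 + 1150 + 696 + 13340))/(59 + 1150 + 696 + 13340) = 44325 + (46 + 1150 + 696 + 13340 - 115*13456*15245)/15245 = 44325 + (46 + 1150 + 696 + 13340 - 23590722800)/15245 = 44325 + (1/15245)*(-23590707568) = 44325 - 23590707568/15245 = -22914972943/15245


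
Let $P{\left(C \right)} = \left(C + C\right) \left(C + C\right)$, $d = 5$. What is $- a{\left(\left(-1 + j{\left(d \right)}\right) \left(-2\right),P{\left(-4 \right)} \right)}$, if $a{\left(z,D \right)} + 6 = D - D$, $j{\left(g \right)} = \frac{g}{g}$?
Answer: $6$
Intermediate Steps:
$j{\left(g \right)} = 1$
$P{\left(C \right)} = 4 C^{2}$ ($P{\left(C \right)} = 2 C 2 C = 4 C^{2}$)
$a{\left(z,D \right)} = -6$ ($a{\left(z,D \right)} = -6 + \left(D - D\right) = -6 + 0 = -6$)
$- a{\left(\left(-1 + j{\left(d \right)}\right) \left(-2\right),P{\left(-4 \right)} \right)} = \left(-1\right) \left(-6\right) = 6$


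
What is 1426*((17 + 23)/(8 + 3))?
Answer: 57040/11 ≈ 5185.5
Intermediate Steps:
1426*((17 + 23)/(8 + 3)) = 1426*(40/11) = 57040/11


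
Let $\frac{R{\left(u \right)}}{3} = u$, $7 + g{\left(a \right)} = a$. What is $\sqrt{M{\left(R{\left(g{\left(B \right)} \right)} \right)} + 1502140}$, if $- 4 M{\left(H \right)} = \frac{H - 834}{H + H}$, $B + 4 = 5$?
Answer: $\frac{\sqrt{54076827}}{6} \approx 1225.6$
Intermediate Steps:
$B = 1$ ($B = -4 + 5 = 1$)
$g{\left(a \right)} = -7 + a$
$R{\left(u \right)} = 3 u$
$M{\left(H \right)} = - \frac{-834 + H}{8 H}$ ($M{\left(H \right)} = - \frac{\left(H - 834\right) \frac{1}{H + H}}{4} = - \frac{\left(-834 + H\right) \frac{1}{2 H}}{4} = - \frac{\frac{1}{2} \frac{1}{H} \left(-834 + H\right)}{4} = - \frac{-834 + H}{8 H}$)
$\sqrt{M{\left(R{\left(g{\left(B \right)} \right)} \right)} + 1502140} = \sqrt{\frac{834 - 3 \left(-7 + 1\right)}{8 \cdot 3 \left(-7 + 1\right)} + 1502140} = \sqrt{\frac{834 - 3 \left(-6\right)}{8 \cdot 3 \left(-6\right)} + 1502140} = \sqrt{\frac{834 - -18}{8 \left(-18\right)} + 1502140} = \sqrt{\frac{1}{8} \left(- \frac{1}{18}\right) \left(834 + 18\right) + 1502140} = \sqrt{\frac{1}{8} \left(- \frac{1}{18}\right) 852 + 1502140} = \sqrt{- \frac{71}{12} + 1502140} = \sqrt{\frac{18025609}{12}} = \frac{\sqrt{54076827}}{6}$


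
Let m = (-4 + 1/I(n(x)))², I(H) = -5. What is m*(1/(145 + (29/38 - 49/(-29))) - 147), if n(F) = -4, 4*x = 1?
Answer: -10533447729/4062325 ≈ -2593.0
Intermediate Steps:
x = ¼ (x = (¼)*1 = ¼ ≈ 0.25000)
m = 441/25 (m = (-4 + 1/(-5))² = (-4 - ⅕)² = (-21/5)² = 441/25 ≈ 17.640)
m*(1/(145 + (29/38 - 49/(-29))) - 147) = 441*(1/(145 + (29/38 - 49/(-29))) - 147)/25 = 441*(1/(145 + (29*(1/38) - 49*(-1/29))) - 147)/25 = 441*(1/(145 + (29/38 + 49/29)) - 147)/25 = 441*(1/(145 + 2703/1102) - 147)/25 = 441*(1/(162493/1102) - 147)/25 = 441*(1102/162493 - 147)/25 = (441/25)*(-23885369/162493) = -10533447729/4062325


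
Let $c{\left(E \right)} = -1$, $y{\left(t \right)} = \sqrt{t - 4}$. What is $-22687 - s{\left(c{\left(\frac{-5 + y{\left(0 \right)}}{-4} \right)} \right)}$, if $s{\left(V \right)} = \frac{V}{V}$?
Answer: $-22688$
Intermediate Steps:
$y{\left(t \right)} = \sqrt{-4 + t}$
$s{\left(V \right)} = 1$
$-22687 - s{\left(c{\left(\frac{-5 + y{\left(0 \right)}}{-4} \right)} \right)} = -22687 - 1 = -22688$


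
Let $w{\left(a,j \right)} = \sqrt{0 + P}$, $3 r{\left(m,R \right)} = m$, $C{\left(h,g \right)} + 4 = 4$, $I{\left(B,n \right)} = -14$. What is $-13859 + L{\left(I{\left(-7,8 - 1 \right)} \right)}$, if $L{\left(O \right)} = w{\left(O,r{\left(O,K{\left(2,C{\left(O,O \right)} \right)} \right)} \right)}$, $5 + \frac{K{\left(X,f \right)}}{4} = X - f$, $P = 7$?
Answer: $-13859 + \sqrt{7} \approx -13856.0$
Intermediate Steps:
$C{\left(h,g \right)} = 0$ ($C{\left(h,g \right)} = -4 + 4 = 0$)
$K{\left(X,f \right)} = -20 - 4 f + 4 X$ ($K{\left(X,f \right)} = -20 + 4 \left(X - f\right) = -20 + \left(- 4 f + 4 X\right) = -20 - 4 f + 4 X$)
$r{\left(m,R \right)} = \frac{m}{3}$
$w{\left(a,j \right)} = \sqrt{7}$ ($w{\left(a,j \right)} = \sqrt{0 + 7} = \sqrt{7}$)
$L{\left(O \right)} = \sqrt{7}$
$-13859 + L{\left(I{\left(-7,8 - 1 \right)} \right)} = -13859 + \sqrt{7}$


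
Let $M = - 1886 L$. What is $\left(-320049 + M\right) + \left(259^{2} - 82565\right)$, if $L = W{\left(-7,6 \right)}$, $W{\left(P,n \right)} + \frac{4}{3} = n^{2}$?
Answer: $- \frac{1202743}{3} \approx -4.0091 \cdot 10^{5}$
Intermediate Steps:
$W{\left(P,n \right)} = - \frac{4}{3} + n^{2}$
$L = \frac{104}{3}$ ($L = - \frac{4}{3} + 6^{2} = - \frac{4}{3} + 36 = \frac{104}{3} \approx 34.667$)
$M = - \frac{196144}{3}$ ($M = \left(-1886\right) \frac{104}{3} = - \frac{196144}{3} \approx -65381.0$)
$\left(-320049 + M\right) + \left(259^{2} - 82565\right) = \left(-320049 - \frac{196144}{3}\right) + \left(259^{2} - 82565\right) = - \frac{1156291}{3} + \left(67081 - 82565\right) = - \frac{1156291}{3} - 15484 = - \frac{1202743}{3}$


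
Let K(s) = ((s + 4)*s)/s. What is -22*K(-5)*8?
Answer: 176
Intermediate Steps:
K(s) = 4 + s (K(s) = ((4 + s)*s)/s = (s*(4 + s))/s = 4 + s)
-22*K(-5)*8 = -22*(4 - 5)*8 = -22*(-1)*8 = 22*8 = 176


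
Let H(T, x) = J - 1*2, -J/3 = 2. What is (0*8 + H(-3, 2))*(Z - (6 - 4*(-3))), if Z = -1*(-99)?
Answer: -648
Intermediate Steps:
J = -6 (J = -3*2 = -6)
H(T, x) = -8 (H(T, x) = -6 - 1*2 = -6 - 2 = -8)
Z = 99
(0*8 + H(-3, 2))*(Z - (6 - 4*(-3))) = (0*8 - 8)*(99 - (6 - 4*(-3))) = (0 - 8)*(99 - (6 + 12)) = -8*(99 - 1*18) = -8*(99 - 18) = -8*81 = -648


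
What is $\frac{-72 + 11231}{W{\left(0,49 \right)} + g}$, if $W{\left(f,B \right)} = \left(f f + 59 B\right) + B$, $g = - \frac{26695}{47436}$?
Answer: $\frac{529338324}{139435145} \approx 3.7963$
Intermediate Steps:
$g = - \frac{26695}{47436}$ ($g = \left(-26695\right) \frac{1}{47436} = - \frac{26695}{47436} \approx -0.56276$)
$W{\left(f,B \right)} = f^{2} + 60 B$ ($W{\left(f,B \right)} = \left(f^{2} + 59 B\right) + B = f^{2} + 60 B$)
$\frac{-72 + 11231}{W{\left(0,49 \right)} + g} = \frac{-72 + 11231}{\left(0^{2} + 60 \cdot 49\right) - \frac{26695}{47436}} = \frac{11159}{\left(0 + 2940\right) - \frac{26695}{47436}} = \frac{11159}{2940 - \frac{26695}{47436}} = \frac{11159}{\frac{139435145}{47436}} = 11159 \cdot \frac{47436}{139435145} = \frac{529338324}{139435145}$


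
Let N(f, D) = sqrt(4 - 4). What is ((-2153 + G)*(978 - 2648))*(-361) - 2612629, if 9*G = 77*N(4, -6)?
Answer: -1300591739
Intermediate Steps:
N(f, D) = 0 (N(f, D) = sqrt(0) = 0)
G = 0 (G = (77*0)/9 = (1/9)*0 = 0)
((-2153 + G)*(978 - 2648))*(-361) - 2612629 = ((-2153 + 0)*(978 - 2648))*(-361) - 2612629 = -2153*(-1670)*(-361) - 2612629 = 3595510*(-361) - 2612629 = -1297979110 - 2612629 = -1300591739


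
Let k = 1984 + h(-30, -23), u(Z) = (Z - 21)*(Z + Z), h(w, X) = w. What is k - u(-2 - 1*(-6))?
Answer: 2090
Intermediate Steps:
u(Z) = 2*Z*(-21 + Z) (u(Z) = (-21 + Z)*(2*Z) = 2*Z*(-21 + Z))
k = 1954 (k = 1984 - 30 = 1954)
k - u(-2 - 1*(-6)) = 1954 - 2*(-2 - 1*(-6))*(-21 + (-2 - 1*(-6))) = 1954 - 2*(-2 + 6)*(-21 + (-2 + 6)) = 1954 - 2*4*(-21 + 4) = 1954 - 2*4*(-17) = 1954 - 1*(-136) = 1954 + 136 = 2090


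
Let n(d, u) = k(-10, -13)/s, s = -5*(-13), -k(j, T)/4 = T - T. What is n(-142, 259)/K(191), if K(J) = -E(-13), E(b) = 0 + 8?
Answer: 0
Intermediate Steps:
k(j, T) = 0 (k(j, T) = -4*(T - T) = -4*0 = 0)
s = 65
E(b) = 8
K(J) = -8 (K(J) = -1*8 = -8)
n(d, u) = 0 (n(d, u) = 0/65 = 0*(1/65) = 0)
n(-142, 259)/K(191) = 0/(-8) = 0*(-⅛) = 0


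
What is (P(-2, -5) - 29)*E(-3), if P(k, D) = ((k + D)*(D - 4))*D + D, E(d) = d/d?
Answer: -349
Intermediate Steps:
E(d) = 1
P(k, D) = D + D*(-4 + D)*(D + k) (P(k, D) = ((D + k)*(-4 + D))*D + D = ((-4 + D)*(D + k))*D + D = D*(-4 + D)*(D + k) + D = D + D*(-4 + D)*(D + k))
(P(-2, -5) - 29)*E(-3) = (-5*(1 + (-5)² - 4*(-5) - 4*(-2) - 5*(-2)) - 29)*1 = (-5*(1 + 25 + 20 + 8 + 10) - 29)*1 = (-5*64 - 29)*1 = (-320 - 29)*1 = -349*1 = -349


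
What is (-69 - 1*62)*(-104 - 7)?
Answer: 14541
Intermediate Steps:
(-69 - 1*62)*(-104 - 7) = (-69 - 62)*(-111) = -131*(-111) = 14541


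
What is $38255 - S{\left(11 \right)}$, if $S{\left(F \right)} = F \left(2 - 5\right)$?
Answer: $38288$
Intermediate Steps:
$S{\left(F \right)} = - 3 F$ ($S{\left(F \right)} = F \left(-3\right) = - 3 F$)
$38255 - S{\left(11 \right)} = 38255 - \left(-3\right) 11 = 38255 - -33 = 38255 + 33 = 38288$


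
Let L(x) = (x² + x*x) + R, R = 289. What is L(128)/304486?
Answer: 33057/304486 ≈ 0.10857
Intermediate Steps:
L(x) = 289 + 2*x² (L(x) = (x² + x*x) + 289 = (x² + x²) + 289 = 2*x² + 289 = 289 + 2*x²)
L(128)/304486 = (289 + 2*128²)/304486 = (289 + 2*16384)*(1/304486) = (289 + 32768)*(1/304486) = 33057*(1/304486) = 33057/304486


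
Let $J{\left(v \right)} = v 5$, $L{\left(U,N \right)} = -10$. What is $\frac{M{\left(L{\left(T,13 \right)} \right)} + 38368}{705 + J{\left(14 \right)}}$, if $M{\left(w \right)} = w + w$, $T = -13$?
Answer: $\frac{38348}{775} \approx 49.481$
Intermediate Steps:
$J{\left(v \right)} = 5 v$
$M{\left(w \right)} = 2 w$
$\frac{M{\left(L{\left(T,13 \right)} \right)} + 38368}{705 + J{\left(14 \right)}} = \frac{2 \left(-10\right) + 38368}{705 + 5 \cdot 14} = \frac{-20 + 38368}{705 + 70} = \frac{38348}{775}$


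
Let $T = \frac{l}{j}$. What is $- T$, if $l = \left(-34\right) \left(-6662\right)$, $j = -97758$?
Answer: $\frac{113254}{48879} \approx 2.317$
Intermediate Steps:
$l = 226508$
$T = - \frac{113254}{48879}$ ($T = \frac{226508}{-97758} = 226508 \left(- \frac{1}{97758}\right) = - \frac{113254}{48879} \approx -2.317$)
$- T = \left(-1\right) \left(- \frac{113254}{48879}\right) = \frac{113254}{48879}$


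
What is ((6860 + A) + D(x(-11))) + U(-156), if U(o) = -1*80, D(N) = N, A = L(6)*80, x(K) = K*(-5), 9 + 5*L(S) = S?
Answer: 6787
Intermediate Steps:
L(S) = -9/5 + S/5
x(K) = -5*K
A = -48 (A = (-9/5 + (⅕)*6)*80 = (-9/5 + 6/5)*80 = -⅗*80 = -48)
U(o) = -80
((6860 + A) + D(x(-11))) + U(-156) = ((6860 - 48) - 5*(-11)) - 80 = (6812 + 55) - 80 = 6867 - 80 = 6787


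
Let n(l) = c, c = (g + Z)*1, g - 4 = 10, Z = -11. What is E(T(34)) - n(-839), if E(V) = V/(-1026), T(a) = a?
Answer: -1556/513 ≈ -3.0331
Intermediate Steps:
E(V) = -V/1026 (E(V) = V*(-1/1026) = -V/1026)
g = 14 (g = 4 + 10 = 14)
c = 3 (c = (14 - 11)*1 = 3*1 = 3)
n(l) = 3
E(T(34)) - n(-839) = -1/1026*34 - 1*3 = -17/513 - 3 = -1556/513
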